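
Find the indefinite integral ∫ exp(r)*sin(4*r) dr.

exp(r)*sin(4*r)/17 - 4*exp(r)*cos(4*r)/17 + C

Let I denote the integral. Integrate by parts with u = sin(4*r), dv = exp(r) dr, so v = exp(r): I = exp(r)*sin(4*r) − 4·∫ exp(r)*cos(4*r) dr.
Apply parts again with u = cos(4*r), dv = exp(r) dr: ∫ exp(r)*cos(4*r) dr = exp(r)*cos(4*r) + 4·I. Substituting back brings back I: I = exp(r)*sin(4*r) - 4*exp(r)*cos(4*r) − 16·I.
Solving for I: (1 + 16)·I equals the remaining terms, so I = (1/17)·(exp(r)*sin(4*r) - 4*exp(r)*cos(4*r)).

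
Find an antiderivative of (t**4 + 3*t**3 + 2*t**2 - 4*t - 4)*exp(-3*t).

Use integration by parts with u = t**4 + 3*t**3 + 2*t**2 - 4*t - 4, dv = exp(-3*t) dt, so v = -exp(-3*t)/3.
Apply parts 4 times (tabular method): alternate signs, differentiate u down to 0, integrate dv up.

(-27*t**4 - 117*t**3 - 171*t**2 - 6*t + 106)*exp(-3*t)/81 + C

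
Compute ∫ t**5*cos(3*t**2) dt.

Let u = t², du = 2t dt; rewrite as (1/2)∫ u^2·cos(3u) du.
Now integrate by parts 2 times.

t**4*sin(3*t**2)/6 + t**2*cos(3*t**2)/9 - sin(3*t**2)/27 + C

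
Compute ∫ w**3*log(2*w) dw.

w**4*(log(w) + log(2))/4 - w**4/16 + C

Use integration by parts with u = log(2*w), dv = w**3 dw.
Then du = 1/w dw and v = w**4/4.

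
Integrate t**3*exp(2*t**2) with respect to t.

Let u = t², du = 2t dt; rewrite as (1/2)∫ u^1·exp(2u) du.
Now integrate by parts 1 time.

(2*t**2 - 1)*exp(2*t**2)/8 + C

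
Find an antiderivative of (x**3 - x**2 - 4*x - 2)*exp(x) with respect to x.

(x**3 - 4*x**2 + 4*x - 6)*exp(x) + C

Use integration by parts with u = x**3 - x**2 - 4*x - 2, dv = exp(x) dx, so v = exp(x).
Apply parts 3 times (tabular method): alternate signs, differentiate u down to 0, integrate dv up.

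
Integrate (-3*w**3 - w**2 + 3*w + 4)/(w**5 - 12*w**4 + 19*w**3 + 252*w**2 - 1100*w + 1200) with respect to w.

Factor the denominator: (w - 6)*(w - 5)*(w - 4)*(w - 2)*(w + 5).
Partial-fraction decomposition: 113/(2310*(w + 5)) + 3/(28*(w - 2)) - 16/(3*(w - 4)) + 127/(10*(w - 5)) - 331/(44*(w - 6)).
Integrate each term: A/(w−a) contributes A·log|w−a|.

-331*log(w - 6)/44 + 127*log(w - 5)/10 - 16*log(w - 4)/3 + 3*log(w - 2)/28 + 113*log(w + 5)/2310 + C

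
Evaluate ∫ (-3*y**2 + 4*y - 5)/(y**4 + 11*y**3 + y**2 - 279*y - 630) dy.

Factor the denominator: (y - 5)*(y + 3)*(y + 6)*(y + 7).
Partial-fraction decomposition: 15/(4*(y + 7)) - 137/(33*(y + 6)) + 11/(24*(y + 3)) - 5/(88*(y - 5)).
Integrate each term: A/(y−a) contributes A·log|y−a|.

-5*log(y - 5)/88 + 11*log(y + 3)/24 - 137*log(y + 6)/33 + 15*log(y + 7)/4 + C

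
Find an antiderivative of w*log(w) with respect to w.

w**2*log(w)/2 - w**2/4 + C

Use integration by parts with u = log(w), dv = w dw.
Then du = 1/w dw and v = w**2/2.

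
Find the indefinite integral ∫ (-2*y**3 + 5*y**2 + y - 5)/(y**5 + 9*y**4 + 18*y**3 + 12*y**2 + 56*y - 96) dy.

-log(y - 1)/175 - 199*log(y + 4)/200 + 601*log(y + 6)/560 - 29*log(y**2 + 4)/800 + 93*atan(y/2)/400 + C

Factor the denominator: (y - 1)*(y + 4)*(y + 6)*(y**2 + 4).
Partial-fraction decomposition: -(29*y - 186)/(400*(y**2 + 4)) + 601/(560*(y + 6)) - 199/(200*(y + 4)) - 1/(175*(y - 1)).
Integrate each term; A/(y−a) gives A·log|y−a|; the (By+D)/(y²+p²) term gives a log and an atan.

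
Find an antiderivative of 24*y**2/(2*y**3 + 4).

4*log(2*y**3 + 4) + C

Let u = 2*y**3 + 4, so du = (6*y**2) dy.
Rewriting, the integral becomes 4·∫ 1/u du = 4·log(u).
Substituting back, u = 2*y**3 + 4.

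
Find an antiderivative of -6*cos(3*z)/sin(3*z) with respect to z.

-2*log(sin(3*z)) + C

Let u = sin(3*z), so du = (3*cos(3*z)) dz.
Rewriting, the integral becomes -2·∫ 1/u du = -2·log(u).
Substituting back, u = sin(3*z).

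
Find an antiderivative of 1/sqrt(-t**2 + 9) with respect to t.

Substitute t = 3·sin(θ), so dt = 3·cos(θ) dθ and the radical becomes sqrt(-t**2 + 9) = 3·cos(θ) by the Pythagorean identity.
Integrate the resulting trig expression in θ, then back-substitute θ = asin(t/3), sin(θ) = t/3, cos(θ) = sqrt(-t**2 + 9)/3 (absorbing any constant into C).

asin(t/3) + C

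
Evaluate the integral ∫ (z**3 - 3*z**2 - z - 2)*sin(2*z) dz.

Use integration by parts with u = z**3 - 3*z**2 - z - 2, dv = sin(2*z) dz, so v = -cos(2*z)/2.
Apply parts 3 times (tabular method): alternate signs, differentiate u down to 0, integrate dv up.

-z**3*cos(2*z)/2 + 3*z**2*sin(2*z)/4 + 3*z**2*cos(2*z)/2 - 3*z*sin(2*z)/2 + 5*z*cos(2*z)/4 - 5*sin(2*z)/8 + cos(2*z)/4 + C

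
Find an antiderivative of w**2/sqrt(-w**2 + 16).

Substitute w = 4·sin(θ), so dw = 4·cos(θ) dθ and the radical becomes sqrt(-w**2 + 16) = 4·cos(θ) by the Pythagorean identity.
Integrate the resulting trig expression in θ, then back-substitute θ = asin(w/4), sin(θ) = w/4, cos(θ) = sqrt(-w**2 + 16)/4 (absorbing any constant into C).

-w*sqrt(-w**2 + 16)/2 + 8*asin(w/4) + C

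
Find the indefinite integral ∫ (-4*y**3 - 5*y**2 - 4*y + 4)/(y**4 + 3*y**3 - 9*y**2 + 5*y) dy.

Factor the denominator: y*(y - 1)**2*(y + 5).
Partial-fraction decomposition: -133/(60*(y + 5)) - 31/(12*(y - 1)) - 3/(2*(y - 1)**2) + 4/(5*y).
Integrate each term; A/(y−a) gives A·log|y−a|; A/(y−a)² gives −A/(y−a).

4*log(y)/5 - 31*log(y - 1)/12 - 133*log(y + 5)/60 + 3/(2*y - 2) + C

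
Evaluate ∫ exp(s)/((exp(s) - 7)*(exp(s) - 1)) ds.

Let u = e^s, du = e^s ds.
The integral becomes ∫ du/((u-7)(u-1)); decompose into partial fractions.

log(exp(s) - 7)/6 - log(exp(s) - 1)/6 + C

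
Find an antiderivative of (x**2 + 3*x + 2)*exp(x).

Use integration by parts with u = x**2 + 3*x + 2, dv = exp(x) dx, so v = exp(x).
Apply parts 2 times (tabular method): alternate signs, differentiate u down to 0, integrate dv up.

(x**2 + x + 1)*exp(x) + C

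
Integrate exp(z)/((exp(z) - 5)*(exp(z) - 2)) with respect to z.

log(exp(z) - 5)/3 - log(exp(z) - 2)/3 + C

Let u = e^z, du = e^z dz.
The integral becomes ∫ du/((u-5)(u-2)); decompose into partial fractions.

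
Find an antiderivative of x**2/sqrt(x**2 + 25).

x*sqrt(x**2 + 25)/2 - 25*log(x + sqrt(x**2 + 25))/2 + C

Substitute x = 5·tan(θ), so dx = 5·sec(θ)^2 dθ and the radical becomes sqrt(x**2 + 25) = 5·sec(θ) by the Pythagorean identity.
Integrate the resulting trig expression in θ, then back-substitute tan(θ) = x/5, sec(θ) = sqrt(x**2 + 25)/5 (absorbing any constant into C).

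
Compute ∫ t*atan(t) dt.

Use integration by parts with u = arctan(t), dv = t dt.
Then du = 1/(t**2 + 1) dt.

t**2*atan(t)/2 - t/2 + atan(t)/2 + C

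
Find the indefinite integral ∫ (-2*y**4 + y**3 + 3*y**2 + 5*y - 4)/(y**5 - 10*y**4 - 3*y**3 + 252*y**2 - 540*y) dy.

log(y)/135 - 466*log(y - 6)/363 - 97*log(y - 3)/216 - 1329*log(y + 5)/4840 + 1121/(99*y - 594) + C

Factor the denominator: y*(y - 6)**2*(y - 3)*(y + 5).
Partial-fraction decomposition: -1329/(4840*(y + 5)) - 97/(216*(y - 3)) - 466/(363*(y - 6)) - 1121/(99*(y - 6)**2) + 1/(135*y).
Integrate each term; A/(y−a) gives A·log|y−a|; A/(y−a)² gives −A/(y−a).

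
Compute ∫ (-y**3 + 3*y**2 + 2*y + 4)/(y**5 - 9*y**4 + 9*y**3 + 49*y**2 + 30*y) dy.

Factor the denominator: y*(y - 6)*(y - 5)*(y + 1)**2.
Partial-fraction decomposition: -1/(49*(y + 1)) - 1/(7*(y + 1)**2) + 1/(5*(y - 5)) - 46/(147*(y - 6)) + 2/(15*y).
Integrate each term; A/(y−a) gives A·log|y−a|; A/(y−a)² gives −A/(y−a).

2*log(y)/15 - 46*log(y - 6)/147 + log(y - 5)/5 - log(y + 1)/49 + 1/(7*y + 7) + C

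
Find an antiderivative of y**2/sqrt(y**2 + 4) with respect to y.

Substitute y = 2·tan(θ), so dy = 2·sec(θ)^2 dθ and the radical becomes sqrt(y**2 + 4) = 2·sec(θ) by the Pythagorean identity.
Integrate the resulting trig expression in θ, then back-substitute tan(θ) = y/2, sec(θ) = sqrt(y**2 + 4)/2 (absorbing any constant into C).

y*sqrt(y**2 + 4)/2 - 2*log(y + sqrt(y**2 + 4)) + C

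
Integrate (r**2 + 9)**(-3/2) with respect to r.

r/(9*sqrt(r**2 + 9)) + C

Substitute r = 3·tan(θ), so dr = 3·sec(θ)^2 dθ and the radical becomes sqrt(r**2 + 9) = 3·sec(θ) by the Pythagorean identity.
Integrate the resulting trig expression in θ, then back-substitute tan(θ) = r/3, sec(θ) = sqrt(r**2 + 9)/3 (absorbing any constant into C).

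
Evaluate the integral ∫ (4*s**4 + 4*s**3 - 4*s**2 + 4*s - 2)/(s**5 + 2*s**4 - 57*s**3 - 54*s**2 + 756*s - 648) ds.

2963*log(s - 6)/1080 - 203*log(s - 3)/243 + 3*log(s - 1)/245 + 198097*log(s + 6)/95256 + 2075/(378*s + 2268) + C

Factor the denominator: (s - 6)*(s - 3)*(s - 1)*(s + 6)**2.
Partial-fraction decomposition: 198097/(95256*(s + 6)) - 2075/(378*(s + 6)**2) + 3/(245*(s - 1)) - 203/(243*(s - 3)) + 2963/(1080*(s - 6)).
Integrate each term; A/(s−a) gives A·log|s−a|; A/(s−a)² gives −A/(s−a).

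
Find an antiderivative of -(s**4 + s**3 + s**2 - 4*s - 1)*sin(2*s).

Use integration by parts with u = s**4 + s**3 + s**2 - 4*s - 1, dv = -sin(2*s) ds, so v = cos(2*s)/2.
Apply parts 4 times (tabular method): alternate signs, differentiate u down to 0, integrate dv up.

s**4*cos(2*s)/2 - s**3*sin(2*s) + s**3*cos(2*s)/2 - 3*s**2*sin(2*s)/4 - s**2*cos(2*s) + s*sin(2*s) - 11*s*cos(2*s)/4 + 11*sin(2*s)/8 + C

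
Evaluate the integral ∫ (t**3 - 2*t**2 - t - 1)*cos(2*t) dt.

Use integration by parts with u = t**3 - 2*t**2 - t - 1, dv = cos(2*t) dt, so v = sin(2*t)/2.
Apply parts 3 times (tabular method): alternate signs, differentiate u down to 0, integrate dv up.

t**3*sin(2*t)/2 - t**2*sin(2*t) + 3*t**2*cos(2*t)/4 - 5*t*sin(2*t)/4 - t*cos(2*t) - 5*cos(2*t)/8 + C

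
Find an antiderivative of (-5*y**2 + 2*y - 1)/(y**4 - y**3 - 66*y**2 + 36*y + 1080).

Factor the denominator: (y - 6)**2*(y + 5)*(y + 6).
Partial-fraction decomposition: 193/(144*(y + 6)) - 136/(121*(y + 5)) - 3769/(17424*(y - 6)) - 169/(132*(y - 6)**2).
Integrate each term; A/(y−a) gives A·log|y−a|; A/(y−a)² gives −A/(y−a).

-3769*log(y - 6)/17424 - 136*log(y + 5)/121 + 193*log(y + 6)/144 + 169/(132*y - 792) + C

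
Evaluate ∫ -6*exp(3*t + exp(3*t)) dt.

-2*exp(exp(3*t)) + C

Let u = exp(3*t), so du = (3*exp(3*t)) dt.
Rewriting, the integral becomes -2·∫ e^u du = -2·e^u.
Substituting back, u = exp(3*t).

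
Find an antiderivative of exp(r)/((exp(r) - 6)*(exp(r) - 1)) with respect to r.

Let u = e^r, du = e^r dr.
The integral becomes ∫ du/((u-6)(u-1)); decompose into partial fractions.

log(exp(r) - 6)/5 - log(exp(r) - 1)/5 + C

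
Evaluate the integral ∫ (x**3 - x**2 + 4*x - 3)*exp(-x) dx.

Use integration by parts with u = x**3 - x**2 + 4*x - 3, dv = exp(-x) dx, so v = -exp(-x).
Apply parts 3 times (tabular method): alternate signs, differentiate u down to 0, integrate dv up.

(-x**3 - 2*x**2 - 8*x - 5)*exp(-x) + C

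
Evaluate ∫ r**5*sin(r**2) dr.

-r**4*cos(r**2)/2 + r**2*sin(r**2) + cos(r**2) + C

Let u = r², du = 2r dr; rewrite as (1/2)∫ u^2·sin(1u) du.
Now integrate by parts 2 times.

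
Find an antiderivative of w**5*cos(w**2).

Let u = w², du = 2w dw; rewrite as (1/2)∫ u^2·cos(1u) du.
Now integrate by parts 2 times.

w**4*sin(w**2)/2 + w**2*cos(w**2) - sin(w**2) + C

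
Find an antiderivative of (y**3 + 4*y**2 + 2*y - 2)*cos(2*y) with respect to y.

Use integration by parts with u = y**3 + 4*y**2 + 2*y - 2, dv = cos(2*y) dy, so v = sin(2*y)/2.
Apply parts 3 times (tabular method): alternate signs, differentiate u down to 0, integrate dv up.

y**3*sin(2*y)/2 + 2*y**2*sin(2*y) + 3*y**2*cos(2*y)/4 + y*sin(2*y)/4 + 2*y*cos(2*y) - 2*sin(2*y) + cos(2*y)/8 + C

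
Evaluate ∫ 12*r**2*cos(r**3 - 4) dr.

4*sin(r**3 - 4) + C

Let u = r**3 - 4, so du = (3*r**2) dr.
Rewriting, the integral becomes 4·∫ cos(u) du = 4·sin(u).
Substituting back, u = r**3 - 4.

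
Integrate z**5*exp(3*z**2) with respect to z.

(9*z**4 - 6*z**2 + 2)*exp(3*z**2)/54 + C

Let u = z², du = 2z dz; rewrite as (1/2)∫ u^2·exp(3u) du.
Now integrate by parts 2 times.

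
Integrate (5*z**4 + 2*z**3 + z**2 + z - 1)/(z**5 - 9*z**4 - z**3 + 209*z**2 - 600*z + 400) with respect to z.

Factor the denominator: (z - 5)*(z - 4)**2*(z - 1)*(z + 5).
Partial-fraction decomposition: 1447/(2430*(z + 5)) - 1/(27*(z - 1)) - 19600/(243*(z - 4)) - 1427/(27*(z - 4)**2) + 851/(10*(z - 5)).
Integrate each term; A/(z−a) gives A·log|z−a|; A/(z−a)² gives −A/(z−a).

851*log(z - 5)/10 - 19600*log(z - 4)/243 - log(z - 1)/27 + 1447*log(z + 5)/2430 + 1427/(27*z - 108) + C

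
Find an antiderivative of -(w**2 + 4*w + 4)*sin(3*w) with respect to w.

w**2*cos(3*w)/3 - 2*w*sin(3*w)/9 + 4*w*cos(3*w)/3 - 4*sin(3*w)/9 + 34*cos(3*w)/27 + C

Use integration by parts with u = w**2 + 4*w + 4, dv = -sin(3*w) dw, so v = cos(3*w)/3.
Apply parts 2 times (tabular method): alternate signs, differentiate u down to 0, integrate dv up.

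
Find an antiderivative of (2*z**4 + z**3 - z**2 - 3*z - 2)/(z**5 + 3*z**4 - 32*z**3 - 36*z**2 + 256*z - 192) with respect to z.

Factor the denominator: (z - 4)*(z - 2)*(z - 1)*(z + 4)*(z + 6).
Partial-fraction decomposition: 589/(280*(z + 6)) - 221/(240*(z + 4)) - 1/(35*(z - 1)) - 7/(24*(z - 2)) + 91/(80*(z - 4)).
Integrate each term: A/(z−a) contributes A·log|z−a|.

91*log(z - 4)/80 - 7*log(z - 2)/24 - log(z - 1)/35 - 221*log(z + 4)/240 + 589*log(z + 6)/280 + C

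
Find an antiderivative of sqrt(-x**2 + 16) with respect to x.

x*sqrt(-x**2 + 16)/2 + 8*asin(x/4) + C

Substitute x = 4·sin(θ), so dx = 4·cos(θ) dθ and the radical becomes sqrt(-x**2 + 16) = 4·cos(θ) by the Pythagorean identity.
Integrate the resulting trig expression in θ, then back-substitute θ = asin(x/4), sin(θ) = x/4, cos(θ) = sqrt(-x**2 + 16)/4 (absorbing any constant into C).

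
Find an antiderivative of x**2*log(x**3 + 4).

Let u = x**3 + 4, so du = (3*x**2) dx.
The integral becomes (1/3)·∫ log(u) du; integrate by parts with u′=log(u), dv′=du.

x**3*log(x**3 + 4)/3 - x**3/3 + 4*log(x**3 + 4)/3 + C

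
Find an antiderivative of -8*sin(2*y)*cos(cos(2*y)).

Let u = cos(2*y), so du = (-2*sin(2*y)) dy.
Rewriting, the integral becomes 4·∫ cos(u) du = 4·sin(u).
Substituting back, u = cos(2*y).

4*sin(cos(2*y)) + C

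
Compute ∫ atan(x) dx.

x*atan(x) - log(x**2 + 1)/2 + C

Use integration by parts with u = arctan(x), dv = dx.
Then du = 1/(x**2 + 1) dx.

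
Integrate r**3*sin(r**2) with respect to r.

Let u = r², du = 2r dr; rewrite as (1/2)∫ u^1·sin(1u) du.
Now integrate by parts 1 time.

-r**2*cos(r**2)/2 + sin(r**2)/2 + C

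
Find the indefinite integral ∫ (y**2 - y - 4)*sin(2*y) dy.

-y**2*cos(2*y)/2 + y*sin(2*y)/2 + y*cos(2*y)/2 - sin(2*y)/4 + 9*cos(2*y)/4 + C

Use integration by parts with u = y**2 - y - 4, dv = sin(2*y) dy, so v = -cos(2*y)/2.
Apply parts 2 times (tabular method): alternate signs, differentiate u down to 0, integrate dv up.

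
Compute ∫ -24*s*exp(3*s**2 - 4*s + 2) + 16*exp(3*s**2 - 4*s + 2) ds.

Let u = 3*s**2 - 4*s + 2, so du = (6*s - 4) ds.
Rewriting, the integral becomes -4·∫ e^u du = -4·e^u.
Substituting back, u = 3*s**2 - 4*s + 2.

-4*exp(3*s**2 - 4*s + 2) + C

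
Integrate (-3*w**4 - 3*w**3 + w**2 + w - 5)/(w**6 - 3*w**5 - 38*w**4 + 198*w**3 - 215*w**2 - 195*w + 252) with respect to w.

Factor the denominator: (w - 4)*(w - 3)**2*(w - 1)*(w + 1)*(w + 7).
Partial-fraction decomposition: 6137/(52800*(w + 7)) - 1/(192*(w + 1)) + 3/(64*(w - 1)) + 8911/(1600*(w - 3)) + 317/(80*(w - 3)**2) - 63/(11*(w - 4)).
Integrate each term; A/(w−a) gives A·log|w−a|; A/(w−a)² gives −A/(w−a).

-63*log(w - 4)/11 + 8911*log(w - 3)/1600 + 3*log(w - 1)/64 - log(w + 1)/192 + 6137*log(w + 7)/52800 - 317/(80*w - 240) + C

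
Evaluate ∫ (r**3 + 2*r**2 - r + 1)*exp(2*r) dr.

Use integration by parts with u = r**3 + 2*r**2 - r + 1, dv = exp(2*r) dr, so v = exp(2*r)/2.
Apply parts 3 times (tabular method): alternate signs, differentiate u down to 0, integrate dv up.

(4*r**3 + 2*r**2 - 6*r + 7)*exp(2*r)/8 + C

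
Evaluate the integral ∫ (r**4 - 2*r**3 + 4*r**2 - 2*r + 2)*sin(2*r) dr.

-r**4*cos(2*r)/2 + r**3*sin(2*r) + r**3*cos(2*r) - 3*r**2*sin(2*r)/2 - r**2*cos(2*r)/2 + r*sin(2*r)/2 - r*cos(2*r)/2 + sin(2*r)/4 - 3*cos(2*r)/4 + C

Use integration by parts with u = r**4 - 2*r**3 + 4*r**2 - 2*r + 2, dv = sin(2*r) dr, so v = -cos(2*r)/2.
Apply parts 4 times (tabular method): alternate signs, differentiate u down to 0, integrate dv up.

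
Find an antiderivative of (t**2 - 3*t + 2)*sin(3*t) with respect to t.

Use integration by parts with u = t**2 - 3*t + 2, dv = sin(3*t) dt, so v = -cos(3*t)/3.
Apply parts 2 times (tabular method): alternate signs, differentiate u down to 0, integrate dv up.

-t**2*cos(3*t)/3 + 2*t*sin(3*t)/9 + t*cos(3*t) - sin(3*t)/3 - 16*cos(3*t)/27 + C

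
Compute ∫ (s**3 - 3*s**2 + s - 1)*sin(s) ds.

Use integration by parts with u = s**3 - 3*s**2 + s - 1, dv = sin(s) ds, so v = -cos(s).
Apply parts 3 times (tabular method): alternate signs, differentiate u down to 0, integrate dv up.

-s**3*cos(s) + 3*s**2*sin(s) + 3*s**2*cos(s) - 6*s*sin(s) + 5*s*cos(s) - 5*sin(s) - 5*cos(s) + C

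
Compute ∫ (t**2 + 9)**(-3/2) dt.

Substitute t = 3·tan(θ), so dt = 3·sec(θ)^2 dθ and the radical becomes sqrt(t**2 + 9) = 3·sec(θ) by the Pythagorean identity.
Integrate the resulting trig expression in θ, then back-substitute tan(θ) = t/3, sec(θ) = sqrt(t**2 + 9)/3 (absorbing any constant into C).

t/(9*sqrt(t**2 + 9)) + C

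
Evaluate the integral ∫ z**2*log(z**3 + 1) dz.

z**3*log(z**3 + 1)/3 - z**3/3 + log(z**3 + 1)/3 + C

Let u = z**3 + 1, so du = (3*z**2) dz.
The integral becomes (1/3)·∫ log(u) du; integrate by parts with u′=log(u), dv′=du.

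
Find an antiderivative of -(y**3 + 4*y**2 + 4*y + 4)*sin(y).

y**3*cos(y) - 3*y**2*sin(y) + 4*y**2*cos(y) - 8*y*sin(y) - 2*y*cos(y) + 2*sin(y) - 4*cos(y) + C

Use integration by parts with u = y**3 + 4*y**2 + 4*y + 4, dv = -sin(y) dy, so v = cos(y).
Apply parts 3 times (tabular method): alternate signs, differentiate u down to 0, integrate dv up.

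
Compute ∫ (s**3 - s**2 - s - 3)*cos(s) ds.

s**3*sin(s) - s**2*sin(s) + 3*s**2*cos(s) - 7*s*sin(s) - 2*s*cos(s) - sin(s) - 7*cos(s) + C

Use integration by parts with u = s**3 - s**2 - s - 3, dv = cos(s) ds, so v = sin(s).
Apply parts 3 times (tabular method): alternate signs, differentiate u down to 0, integrate dv up.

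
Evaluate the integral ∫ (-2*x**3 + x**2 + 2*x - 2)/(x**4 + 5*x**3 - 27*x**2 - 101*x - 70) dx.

-31*log(x - 5)/72 + log(x + 1)/36 + 2*log(x + 2)/5 - 719*log(x + 7)/360 + C

Factor the denominator: (x - 5)*(x + 1)*(x + 2)*(x + 7).
Partial-fraction decomposition: -719/(360*(x + 7)) + 2/(5*(x + 2)) + 1/(36*(x + 1)) - 31/(72*(x - 5)).
Integrate each term: A/(x−a) contributes A·log|x−a|.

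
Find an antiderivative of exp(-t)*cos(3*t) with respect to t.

3*exp(-t)*sin(3*t)/10 - exp(-t)*cos(3*t)/10 + C

Let I denote the integral. Integrate by parts with u = cos(3*t), dv = exp(-t) dt, so v = -exp(-t): I = -exp(-t)*cos(3*t) − 3·∫ exp(-t)*sin(3*t) dt.
Apply parts again with u = sin(3*t), dv = exp(-t) dt: ∫ exp(-t)*sin(3*t) dt = -exp(-t)*sin(3*t) + 3·I. Substituting back brings back I: I = 3*exp(-t)*sin(3*t) - exp(-t)*cos(3*t) − 9·I.
Solving for I: (1 + 9)·I equals the remaining terms, so I = (1/10)·(3*exp(-t)*sin(3*t) - exp(-t)*cos(3*t)).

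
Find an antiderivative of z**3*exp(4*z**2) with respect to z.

Let u = z², du = 2z dz; rewrite as (1/2)∫ u^1·exp(4u) du.
Now integrate by parts 1 time.

(4*z**2 - 1)*exp(4*z**2)/32 + C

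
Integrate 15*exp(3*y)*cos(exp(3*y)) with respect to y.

Let u = exp(3*y), so du = (3*exp(3*y)) dy.
Rewriting, the integral becomes 5·∫ cos(u) du = 5·sin(u).
Substituting back, u = exp(3*y).

5*sin(exp(3*y)) + C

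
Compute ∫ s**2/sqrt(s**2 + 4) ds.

Substitute s = 2·tan(θ), so ds = 2·sec(θ)^2 dθ and the radical becomes sqrt(s**2 + 4) = 2·sec(θ) by the Pythagorean identity.
Integrate the resulting trig expression in θ, then back-substitute tan(θ) = s/2, sec(θ) = sqrt(s**2 + 4)/2 (absorbing any constant into C).

s*sqrt(s**2 + 4)/2 - 2*log(s + sqrt(s**2 + 4)) + C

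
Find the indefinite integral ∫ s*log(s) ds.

s**2*log(s)/2 - s**2/4 + C

Use integration by parts with u = log(s), dv = s ds.
Then du = 1/s ds and v = s**2/2.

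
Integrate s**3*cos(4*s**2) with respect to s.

Let u = s², du = 2s ds; rewrite as (1/2)∫ u^1·cos(4u) du.
Now integrate by parts 1 time.

s**2*sin(4*s**2)/8 + cos(4*s**2)/32 + C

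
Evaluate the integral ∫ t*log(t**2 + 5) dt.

Let u = t**2 + 5, so du = (2*t) dt.
The integral becomes (1/2)·∫ log(u) du; integrate by parts with u′=log(u), dv′=du.

t**2*log(t**2 + 5)/2 - t**2/2 + 5*log(t**2 + 5)/2 + C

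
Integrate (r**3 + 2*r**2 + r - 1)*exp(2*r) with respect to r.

(4*r**3 + 2*r**2 + 2*r - 5)*exp(2*r)/8 + C

Use integration by parts with u = r**3 + 2*r**2 + r - 1, dv = exp(2*r) dr, so v = exp(2*r)/2.
Apply parts 3 times (tabular method): alternate signs, differentiate u down to 0, integrate dv up.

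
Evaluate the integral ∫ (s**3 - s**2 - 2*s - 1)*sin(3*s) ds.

-s**3*cos(3*s)/3 + s**2*sin(3*s)/3 + s**2*cos(3*s)/3 - 2*s*sin(3*s)/9 + 8*s*cos(3*s)/9 - 8*sin(3*s)/27 + 7*cos(3*s)/27 + C

Use integration by parts with u = s**3 - s**2 - 2*s - 1, dv = sin(3*s) ds, so v = -cos(3*s)/3.
Apply parts 3 times (tabular method): alternate signs, differentiate u down to 0, integrate dv up.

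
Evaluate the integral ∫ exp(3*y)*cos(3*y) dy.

Let I denote the integral. Integrate by parts with u = cos(3*y), dv = exp(3*y) dy, so v = exp(3*y)/3: I = exp(3*y)*cos(3*y)/3 + ∫ exp(3*y)*sin(3*y) dy.
Apply parts again with u = sin(3*y), dv = exp(3*y) dy: ∫ exp(3*y)*sin(3*y) dy = exp(3*y)*sin(3*y)/3 − I. Substituting back brings back I: I = exp(3*y)*sin(3*y)/3 + exp(3*y)*cos(3*y)/3 − I.
Solving for I: (1 + 1)·I equals the remaining terms, so I = (1/2)·(exp(3*y)*sin(3*y)/3 + exp(3*y)*cos(3*y)/3).

exp(3*y)*sin(3*y)/6 + exp(3*y)*cos(3*y)/6 + C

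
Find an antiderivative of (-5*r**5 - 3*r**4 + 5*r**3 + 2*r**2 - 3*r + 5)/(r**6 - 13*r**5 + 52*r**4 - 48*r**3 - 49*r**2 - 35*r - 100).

56297*log(r - 5)/936 - 5543*log(r - 4)/85 - 7*log(r + 1)/360 + 75*log(r**2 + 1)/1768 + 11*atan(r)/884 + 1295/(12*r - 60) + C

Factor the denominator: (r - 5)**2*(r - 4)*(r + 1)*(r**2 + 1).
Partial-fraction decomposition: (75*r + 11)/(884*(r**2 + 1)) - 7/(360*(r + 1)) - 5543/(85*(r - 4)) + 56297/(936*(r - 5)) - 1295/(12*(r - 5)**2).
Integrate each term; A/(r−a) gives A·log|r−a|; the (Br+D)/(r²+p²) term gives a log and an atan.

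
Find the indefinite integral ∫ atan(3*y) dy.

y*atan(3*y) - log(9*y**2 + 1)/6 + C

Use integration by parts with u = arctan(3*y), dv = dy.
Then du = 3/(9*y**2 + 1) dy.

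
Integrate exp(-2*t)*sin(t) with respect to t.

-2*exp(-2*t)*sin(t)/5 - exp(-2*t)*cos(t)/5 + C

Let I denote the integral. Integrate by parts with u = sin(t), dv = exp(-2*t) dt, so v = -exp(-2*t)/2: I = -exp(-2*t)*sin(t)/2 + (1/2)·∫ exp(-2*t)*cos(t) dt.
Apply parts again with u = cos(t), dv = exp(-2*t) dt: ∫ exp(-2*t)*cos(t) dt = -exp(-2*t)*cos(t)/2 − (1/2)·I. Substituting back brings back I: I = -exp(-2*t)*sin(t)/2 - exp(-2*t)*cos(t)/4 − (1/4)·I.
Solving for I: (1 + 1/4)·I equals the remaining terms, so I = (4/5)·(-exp(-2*t)*sin(t)/2 - exp(-2*t)*cos(t)/4).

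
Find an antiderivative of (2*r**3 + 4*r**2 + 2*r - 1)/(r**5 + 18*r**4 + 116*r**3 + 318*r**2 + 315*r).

-log(r)/315 - 509*log(r + 3)/288 + 161*log(r + 5)/40 - 505*log(r + 7)/224 - 25/(24*r + 72) + C

Factor the denominator: r*(r + 3)**2*(r + 5)*(r + 7).
Partial-fraction decomposition: -505/(224*(r + 7)) + 161/(40*(r + 5)) - 509/(288*(r + 3)) + 25/(24*(r + 3)**2) - 1/(315*r).
Integrate each term; A/(r−a) gives A·log|r−a|; A/(r−a)² gives −A/(r−a).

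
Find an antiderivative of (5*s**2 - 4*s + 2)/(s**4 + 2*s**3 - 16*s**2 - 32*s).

Factor the denominator: s*(s - 4)*(s + 2)*(s + 4).
Partial-fraction decomposition: -49/(32*(s + 4)) + 5/(4*(s + 2)) + 11/(32*(s - 4)) - 1/(16*s).
Integrate each term: A/(s−a) contributes A·log|s−a|.

-log(s)/16 + 11*log(s - 4)/32 + 5*log(s + 2)/4 - 49*log(s + 4)/32 + C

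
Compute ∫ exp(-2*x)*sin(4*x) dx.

Let I denote the integral. Integrate by parts with u = sin(4*x), dv = exp(-2*x) dx, so v = -exp(-2*x)/2: I = -exp(-2*x)*sin(4*x)/2 + 2·∫ exp(-2*x)*cos(4*x) dx.
Apply parts again with u = cos(4*x), dv = exp(-2*x) dx: ∫ exp(-2*x)*cos(4*x) dx = -exp(-2*x)*cos(4*x)/2 − 2·I. Substituting back brings back I: I = -exp(-2*x)*sin(4*x)/2 - exp(-2*x)*cos(4*x) − 4·I.
Solving for I: (1 + 4)·I equals the remaining terms, so I = (1/5)·(-exp(-2*x)*sin(4*x)/2 - exp(-2*x)*cos(4*x)).

-exp(-2*x)*sin(4*x)/10 - exp(-2*x)*cos(4*x)/5 + C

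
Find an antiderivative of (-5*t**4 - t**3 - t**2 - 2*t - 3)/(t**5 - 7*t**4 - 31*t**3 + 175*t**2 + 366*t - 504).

-2069*log(t - 7)/110 + 2249*log(t - 6)/150 - log(t - 1)/50 + 16*log(t + 3)/15 - 1227*log(t + 4)/550 + C

Factor the denominator: (t - 7)*(t - 6)*(t - 1)*(t + 3)*(t + 4).
Partial-fraction decomposition: -1227/(550*(t + 4)) + 16/(15*(t + 3)) - 1/(50*(t - 1)) + 2249/(150*(t - 6)) - 2069/(110*(t - 7)).
Integrate each term: A/(t−a) contributes A·log|t−a|.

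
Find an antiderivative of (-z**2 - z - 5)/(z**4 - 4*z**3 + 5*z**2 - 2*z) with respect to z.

Factor the denominator: z*(z - 2)*(z - 1)**2.
Partial-fraction decomposition: 3/(z - 1) + 7/(z - 1)**2 - 11/(2*(z - 2)) + 5/(2*z).
Integrate each term; A/(z−a) gives A·log|z−a|; A/(z−a)² gives −A/(z−a).

5*log(z)/2 - 11*log(z - 2)/2 + 3*log(z - 1) - 7/(z - 1) + C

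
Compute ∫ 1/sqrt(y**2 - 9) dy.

Substitute y = 3·sec(θ), so dy = 3·sec(θ)*tan(θ) dθ and the radical becomes sqrt(y**2 - 9) = 3·tan(θ) by the Pythagorean identity.
Integrate the resulting trig expression in θ, then back-substitute sec(θ) = y/3, tan(θ) = sqrt(y**2 - 9)/3 (absorbing any constant into C).

log(y + sqrt(y**2 - 9)) + C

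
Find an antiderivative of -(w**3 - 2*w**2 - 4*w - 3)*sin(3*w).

w**3*cos(3*w)/3 - w**2*sin(3*w)/3 - 2*w**2*cos(3*w)/3 + 4*w*sin(3*w)/9 - 14*w*cos(3*w)/9 + 14*sin(3*w)/27 - 23*cos(3*w)/27 + C

Use integration by parts with u = w**3 - 2*w**2 - 4*w - 3, dv = -sin(3*w) dw, so v = cos(3*w)/3.
Apply parts 3 times (tabular method): alternate signs, differentiate u down to 0, integrate dv up.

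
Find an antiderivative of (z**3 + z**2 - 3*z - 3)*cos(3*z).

z**3*sin(3*z)/3 + z**2*sin(3*z)/3 + z**2*cos(3*z)/3 - 11*z*sin(3*z)/9 + 2*z*cos(3*z)/9 - 29*sin(3*z)/27 - 11*cos(3*z)/27 + C

Use integration by parts with u = z**3 + z**2 - 3*z - 3, dv = cos(3*z) dz, so v = sin(3*z)/3.
Apply parts 3 times (tabular method): alternate signs, differentiate u down to 0, integrate dv up.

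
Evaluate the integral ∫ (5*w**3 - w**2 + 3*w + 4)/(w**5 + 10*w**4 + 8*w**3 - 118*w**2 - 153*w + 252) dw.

139*log(w - 3)/840 - 11*log(w - 1)/320 - 149*log(w + 3)/96 + 344*log(w + 4)/105 - 1781*log(w + 7)/960 + C

Factor the denominator: (w - 3)*(w - 1)*(w + 3)*(w + 4)*(w + 7).
Partial-fraction decomposition: -1781/(960*(w + 7)) + 344/(105*(w + 4)) - 149/(96*(w + 3)) - 11/(320*(w - 1)) + 139/(840*(w - 3)).
Integrate each term: A/(w−a) contributes A·log|w−a|.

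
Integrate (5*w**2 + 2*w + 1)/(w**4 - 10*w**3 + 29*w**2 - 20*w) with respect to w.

-log(w)/20 + 34*log(w - 5)/5 - 89*log(w - 4)/12 + 2*log(w - 1)/3 + C

Factor the denominator: w*(w - 5)*(w - 4)*(w - 1).
Partial-fraction decomposition: 2/(3*(w - 1)) - 89/(12*(w - 4)) + 34/(5*(w - 5)) - 1/(20*w).
Integrate each term: A/(w−a) contributes A·log|w−a|.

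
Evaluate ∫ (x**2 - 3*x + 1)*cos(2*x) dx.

x**2*sin(2*x)/2 - 3*x*sin(2*x)/2 + x*cos(2*x)/2 + sin(2*x)/4 - 3*cos(2*x)/4 + C

Use integration by parts with u = x**2 - 3*x + 1, dv = cos(2*x) dx, so v = sin(2*x)/2.
Apply parts 2 times (tabular method): alternate signs, differentiate u down to 0, integrate dv up.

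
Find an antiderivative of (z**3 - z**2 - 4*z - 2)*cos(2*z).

Use integration by parts with u = z**3 - z**2 - 4*z - 2, dv = cos(2*z) dz, so v = sin(2*z)/2.
Apply parts 3 times (tabular method): alternate signs, differentiate u down to 0, integrate dv up.

z**3*sin(2*z)/2 - z**2*sin(2*z)/2 + 3*z**2*cos(2*z)/4 - 11*z*sin(2*z)/4 - z*cos(2*z)/2 - 3*sin(2*z)/4 - 11*cos(2*z)/8 + C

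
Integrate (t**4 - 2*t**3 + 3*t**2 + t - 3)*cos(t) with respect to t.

t**4*sin(t) - 2*t**3*sin(t) + 4*t**3*cos(t) - 9*t**2*sin(t) - 6*t**2*cos(t) + 13*t*sin(t) - 18*t*cos(t) + 15*sin(t) + 13*cos(t) + C

Use integration by parts with u = t**4 - 2*t**3 + 3*t**2 + t - 3, dv = cos(t) dt, so v = sin(t).
Apply parts 4 times (tabular method): alternate signs, differentiate u down to 0, integrate dv up.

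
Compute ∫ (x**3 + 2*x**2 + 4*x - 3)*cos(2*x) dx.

Use integration by parts with u = x**3 + 2*x**2 + 4*x - 3, dv = cos(2*x) dx, so v = sin(2*x)/2.
Apply parts 3 times (tabular method): alternate signs, differentiate u down to 0, integrate dv up.

x**3*sin(2*x)/2 + x**2*sin(2*x) + 3*x**2*cos(2*x)/4 + 5*x*sin(2*x)/4 + x*cos(2*x) - 2*sin(2*x) + 5*cos(2*x)/8 + C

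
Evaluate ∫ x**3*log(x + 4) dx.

x**4*log(x + 4)/4 - x**4/16 + x**3/3 - 2*x**2 + 16*x - 64*log(x + 4) + C

Use integration by parts with u = log(x + 4), dv = x**3 dx.
Then du = 1/(x + 4) dx and v = x**4/4.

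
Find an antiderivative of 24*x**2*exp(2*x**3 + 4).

Let u = 2*x**3 + 4, so du = (6*x**2) dx.
Rewriting, the integral becomes 4·∫ e^u du = 4·e^u.
Substituting back, u = 2*x**3 + 4.

4*exp(2*x**3 + 4) + C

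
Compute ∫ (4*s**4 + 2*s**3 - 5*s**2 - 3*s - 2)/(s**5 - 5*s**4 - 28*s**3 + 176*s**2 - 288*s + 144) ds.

Factor the denominator: (s - 6)*(s - 2)**2*(s - 1)*(s + 6).
Partial-fraction decomposition: 1147/(1344*(s + 6)) + 4/(35*(s - 1)) - 167/(64*(s - 2)) - 13/(8*(s - 2)**2) + 677/(120*(s - 6)).
Integrate each term; A/(s−a) gives A·log|s−a|; A/(s−a)² gives −A/(s−a).

677*log(s - 6)/120 - 167*log(s - 2)/64 + 4*log(s - 1)/35 + 1147*log(s + 6)/1344 + 13/(8*s - 16) + C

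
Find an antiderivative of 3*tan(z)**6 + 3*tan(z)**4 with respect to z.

Let u = tan(z), so du = (tan(z)**2 + 1) dz.
Rewriting, the integral becomes 3·∫ u^4 du = 3·u^5/5.
Substituting back, u = tan(z).

3*tan(z)**5/5 + C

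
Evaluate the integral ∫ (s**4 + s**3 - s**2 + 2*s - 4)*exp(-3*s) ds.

Use integration by parts with u = s**4 + s**3 - s**2 + 2*s - 4, dv = exp(-3*s) ds, so v = -exp(-3*s)/3.
Apply parts 4 times (tabular method): alternate signs, differentiate u down to 0, integrate dv up.

(-27*s**4 - 63*s**3 - 36*s**2 - 78*s + 82)*exp(-3*s)/81 + C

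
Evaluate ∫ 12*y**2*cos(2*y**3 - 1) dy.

Let u = 2*y**3 - 1, so du = (6*y**2) dy.
Rewriting, the integral becomes 2·∫ cos(u) du = 2·sin(u).
Substituting back, u = 2*y**3 - 1.

2*sin(2*y**3 - 1) + C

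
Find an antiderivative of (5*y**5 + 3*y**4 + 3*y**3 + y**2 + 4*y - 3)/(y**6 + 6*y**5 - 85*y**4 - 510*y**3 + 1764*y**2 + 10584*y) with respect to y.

Factor the denominator: y*(y - 7)*(y - 6)*(y + 6)**2*(y + 7).
Partial-fraction decomposition: 77843/(1274*(y + 7)) - 2813533/(48672*(y + 6)) + 3959/(104*(y + 6)**2) - 14491/(3744*(y - 6)) + 92341/(16562*(y - 7)) - 1/(3528*y).
Integrate each term; A/(y−a) gives A·log|y−a|; A/(y−a)² gives −A/(y−a).

-log(y)/3528 + 92341*log(y - 7)/16562 - 14491*log(y - 6)/3744 - 2813533*log(y + 6)/48672 + 77843*log(y + 7)/1274 - 3959/(104*y + 624) + C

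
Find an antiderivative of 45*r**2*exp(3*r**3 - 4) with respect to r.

5*exp(3*r**3 - 4) + C

Let u = 3*r**3 - 4, so du = (9*r**2) dr.
Rewriting, the integral becomes 5·∫ e^u du = 5·e^u.
Substituting back, u = 3*r**3 - 4.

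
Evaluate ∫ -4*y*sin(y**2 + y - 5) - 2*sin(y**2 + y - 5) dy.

Let u = y**2 + y - 5, so du = (2*y + 1) dy.
Rewriting, the integral becomes -2·∫ sin(u) du = -2·-cos(u).
Substituting back, u = y**2 + y - 5.

2*cos(y**2 + y - 5) + C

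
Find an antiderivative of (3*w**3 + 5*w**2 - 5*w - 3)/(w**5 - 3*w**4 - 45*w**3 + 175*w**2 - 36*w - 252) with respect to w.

Factor the denominator: (w - 6)*(w - 3)*(w - 2)*(w + 1)*(w + 7).
Partial-fraction decomposition: -188/(1755*(w + 7)) - 1/(126*(w + 1)) + 31/(108*(w - 2)) - 9/(10*(w - 3)) + 265/(364*(w - 6)).
Integrate each term: A/(w−a) contributes A·log|w−a|.

265*log(w - 6)/364 - 9*log(w - 3)/10 + 31*log(w - 2)/108 - log(w + 1)/126 - 188*log(w + 7)/1755 + C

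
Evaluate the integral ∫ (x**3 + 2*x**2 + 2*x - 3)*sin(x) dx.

Use integration by parts with u = x**3 + 2*x**2 + 2*x - 3, dv = sin(x) dx, so v = -cos(x).
Apply parts 3 times (tabular method): alternate signs, differentiate u down to 0, integrate dv up.

-x**3*cos(x) + 3*x**2*sin(x) - 2*x**2*cos(x) + 4*x*sin(x) + 4*x*cos(x) - 4*sin(x) + 7*cos(x) + C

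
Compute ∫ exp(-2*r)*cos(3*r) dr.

Let I denote the integral. Integrate by parts with u = cos(3*r), dv = exp(-2*r) dr, so v = -exp(-2*r)/2: I = -exp(-2*r)*cos(3*r)/2 − (3/2)·∫ exp(-2*r)*sin(3*r) dr.
Apply parts again with u = sin(3*r), dv = exp(-2*r) dr: ∫ exp(-2*r)*sin(3*r) dr = -exp(-2*r)*sin(3*r)/2 + (3/2)·I. Substituting back brings back I: I = 3*exp(-2*r)*sin(3*r)/4 - exp(-2*r)*cos(3*r)/2 − (9/4)·I.
Solving for I: (1 + 9/4)·I equals the remaining terms, so I = (4/13)·(3*exp(-2*r)*sin(3*r)/4 - exp(-2*r)*cos(3*r)/2).

3*exp(-2*r)*sin(3*r)/13 - 2*exp(-2*r)*cos(3*r)/13 + C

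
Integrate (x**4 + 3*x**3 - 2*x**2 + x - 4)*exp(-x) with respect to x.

Use integration by parts with u = x**4 + 3*x**3 - 2*x**2 + x - 4, dv = exp(-x) dx, so v = -exp(-x).
Apply parts 4 times (tabular method): alternate signs, differentiate u down to 0, integrate dv up.

(-x**4 - 7*x**3 - 19*x**2 - 39*x - 35)*exp(-x) + C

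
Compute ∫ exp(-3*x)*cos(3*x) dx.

Let I denote the integral. Integrate by parts with u = cos(3*x), dv = exp(-3*x) dx, so v = -exp(-3*x)/3: I = -exp(-3*x)*cos(3*x)/3 − ∫ exp(-3*x)*sin(3*x) dx.
Apply parts again with u = sin(3*x), dv = exp(-3*x) dx: ∫ exp(-3*x)*sin(3*x) dx = -exp(-3*x)*sin(3*x)/3 + I. Substituting back brings back I: I = exp(-3*x)*sin(3*x)/3 - exp(-3*x)*cos(3*x)/3 − I.
Solving for I: (1 + 1)·I equals the remaining terms, so I = (1/2)·(exp(-3*x)*sin(3*x)/3 - exp(-3*x)*cos(3*x)/3).

exp(-3*x)*sin(3*x)/6 - exp(-3*x)*cos(3*x)/6 + C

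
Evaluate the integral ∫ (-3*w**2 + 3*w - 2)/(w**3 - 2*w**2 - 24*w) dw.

Factor the denominator: w*(w - 6)*(w + 4).
Partial-fraction decomposition: -31/(20*(w + 4)) - 23/(15*(w - 6)) + 1/(12*w).
Integrate each term: A/(w−a) contributes A·log|w−a|.

log(w)/12 - 23*log(w - 6)/15 - 31*log(w + 4)/20 + C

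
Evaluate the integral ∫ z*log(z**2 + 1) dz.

Let u = z**2 + 1, so du = (2*z) dz.
The integral becomes (1/2)·∫ log(u) du; integrate by parts with u′=log(u), dv′=du.

z**2*log(z**2 + 1)/2 - z**2/2 + log(z**2 + 1)/2 + C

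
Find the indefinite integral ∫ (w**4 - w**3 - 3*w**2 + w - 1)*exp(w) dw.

Use integration by parts with u = w**4 - w**3 - 3*w**2 + w - 1, dv = exp(w) dw, so v = exp(w).
Apply parts 4 times (tabular method): alternate signs, differentiate u down to 0, integrate dv up.

(w**4 - 5*w**3 + 12*w**2 - 23*w + 22)*exp(w) + C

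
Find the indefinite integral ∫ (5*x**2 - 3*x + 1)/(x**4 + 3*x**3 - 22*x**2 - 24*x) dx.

-log(x)/24 + 69*log(x - 4)/200 + 9*log(x + 1)/25 - 199*log(x + 6)/300 + C

Factor the denominator: x*(x - 4)*(x + 1)*(x + 6).
Partial-fraction decomposition: -199/(300*(x + 6)) + 9/(25*(x + 1)) + 69/(200*(x - 4)) - 1/(24*x).
Integrate each term: A/(x−a) contributes A·log|x−a|.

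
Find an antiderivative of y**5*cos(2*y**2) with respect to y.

Let u = y², du = 2y dy; rewrite as (1/2)∫ u^2·cos(2u) du.
Now integrate by parts 2 times.

y**4*sin(2*y**2)/4 + y**2*cos(2*y**2)/4 - sin(2*y**2)/8 + C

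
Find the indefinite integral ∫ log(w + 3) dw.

w*log(w + 3) - w + 3*log(w + 3) + C

Use integration by parts with u = log(w + 3), dv = dw.
Then du = 1/(w + 3) dw and v = w.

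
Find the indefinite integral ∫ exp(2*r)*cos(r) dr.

Let I denote the integral. Integrate by parts with u = cos(r), dv = exp(2*r) dr, so v = exp(2*r)/2: I = exp(2*r)*cos(r)/2 + (1/2)·∫ exp(2*r)*sin(r) dr.
Apply parts again with u = sin(r), dv = exp(2*r) dr: ∫ exp(2*r)*sin(r) dr = exp(2*r)*sin(r)/2 − (1/2)·I. Substituting back brings back I: I = exp(2*r)*sin(r)/4 + exp(2*r)*cos(r)/2 − (1/4)·I.
Solving for I: (1 + 1/4)·I equals the remaining terms, so I = (4/5)·(exp(2*r)*sin(r)/4 + exp(2*r)*cos(r)/2).

exp(2*r)*sin(r)/5 + 2*exp(2*r)*cos(r)/5 + C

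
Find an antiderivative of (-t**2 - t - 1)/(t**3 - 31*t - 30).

Factor the denominator: (t - 6)*(t + 1)*(t + 5).
Partial-fraction decomposition: -21/(44*(t + 5)) + 1/(28*(t + 1)) - 43/(77*(t - 6)).
Integrate each term: A/(t−a) contributes A·log|t−a|.

-43*log(t - 6)/77 + log(t + 1)/28 - 21*log(t + 5)/44 + C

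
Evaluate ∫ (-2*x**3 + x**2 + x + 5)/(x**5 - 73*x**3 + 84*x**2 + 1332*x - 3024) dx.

-385*log(x - 6)/936 + 103*log(x - 4)/220 - 37*log(x - 3)/270 - 467*log(x + 6)/1080 + 733*log(x + 7)/1430 + C

Factor the denominator: (x - 6)*(x - 4)*(x - 3)*(x + 6)*(x + 7).
Partial-fraction decomposition: 733/(1430*(x + 7)) - 467/(1080*(x + 6)) - 37/(270*(x - 3)) + 103/(220*(x - 4)) - 385/(936*(x - 6)).
Integrate each term: A/(x−a) contributes A·log|x−a|.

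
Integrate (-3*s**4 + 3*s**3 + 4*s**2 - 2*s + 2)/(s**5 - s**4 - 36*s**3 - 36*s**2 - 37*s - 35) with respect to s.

-599*log(s - 7)/480 - log(s + 1)/32 - 1069*log(s + 5)/624 - log(s**2 + 1)/260 + 9*atan(s)/65 + C

Factor the denominator: (s - 7)*(s + 1)*(s + 5)*(s**2 + 1).
Partial-fraction decomposition: -(s - 18)/(130*(s**2 + 1)) - 1069/(624*(s + 5)) - 1/(32*(s + 1)) - 599/(480*(s - 7)).
Integrate each term; A/(s−a) gives A·log|s−a|; the (Bs+D)/(s²+p²) term gives a log and an atan.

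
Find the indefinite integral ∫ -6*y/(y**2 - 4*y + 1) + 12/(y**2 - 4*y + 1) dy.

-3*log(y**2 - 4*y + 1) + C

Let u = y**2 - 4*y + 1, so du = (2*y - 4) dy.
Rewriting, the integral becomes -3·∫ 1/u du = -3·log(u).
Substituting back, u = y**2 - 4*y + 1.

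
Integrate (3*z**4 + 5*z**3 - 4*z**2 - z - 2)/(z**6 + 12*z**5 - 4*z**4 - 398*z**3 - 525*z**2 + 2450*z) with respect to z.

-log(z)/1225 + 2393*log(z - 5)/21600 - 34*log(z - 2)/1701 - 1153*log(z + 5)/1400 + 279515*log(z + 7)/381024 - 5297/(1512*z + 10584) + C

Factor the denominator: z*(z - 5)*(z - 2)*(z + 5)*(z + 7)**2.
Partial-fraction decomposition: 279515/(381024*(z + 7)) + 5297/(1512*(z + 7)**2) - 1153/(1400*(z + 5)) - 34/(1701*(z - 2)) + 2393/(21600*(z - 5)) - 1/(1225*z).
Integrate each term; A/(z−a) gives A·log|z−a|; A/(z−a)² gives −A/(z−a).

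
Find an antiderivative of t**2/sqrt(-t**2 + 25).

Substitute t = 5·sin(θ), so dt = 5·cos(θ) dθ and the radical becomes sqrt(-t**2 + 25) = 5·cos(θ) by the Pythagorean identity.
Integrate the resulting trig expression in θ, then back-substitute θ = asin(t/5), sin(θ) = t/5, cos(θ) = sqrt(-t**2 + 25)/5 (absorbing any constant into C).

-t*sqrt(-t**2 + 25)/2 + 25*asin(t/5)/2 + C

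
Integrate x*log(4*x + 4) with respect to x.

Use integration by parts with u = log(4*x + 4), dv = x dx.
Then du = 4/(4*x + 4) dx and v = x**2/2.

x**2*log(4*x + 4)/2 - x**2/4 + x/2 - log(x + 1)/2 + C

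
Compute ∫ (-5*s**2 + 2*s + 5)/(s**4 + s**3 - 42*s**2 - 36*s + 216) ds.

-163*log(s - 6)/432 + 11*log(s - 2)/160 - 46*log(s + 3)/135 + 187*log(s + 6)/288 + C

Factor the denominator: (s - 6)*(s - 2)*(s + 3)*(s + 6).
Partial-fraction decomposition: 187/(288*(s + 6)) - 46/(135*(s + 3)) + 11/(160*(s - 2)) - 163/(432*(s - 6)).
Integrate each term: A/(s−a) contributes A·log|s−a|.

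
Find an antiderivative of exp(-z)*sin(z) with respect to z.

Let I denote the integral. Integrate by parts with u = sin(z), dv = exp(-z) dz, so v = -exp(-z): I = -exp(-z)*sin(z) + ∫ exp(-z)*cos(z) dz.
Apply parts again with u = cos(z), dv = exp(-z) dz: ∫ exp(-z)*cos(z) dz = -exp(-z)*cos(z) − I. Substituting back brings back I: I = -exp(-z)*sin(z) - exp(-z)*cos(z) − I.
Solving for I: (1 + 1)·I equals the remaining terms, so I = (1/2)·(-exp(-z)*sin(z) - exp(-z)*cos(z)).

-exp(-z)*sin(z)/2 - exp(-z)*cos(z)/2 + C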